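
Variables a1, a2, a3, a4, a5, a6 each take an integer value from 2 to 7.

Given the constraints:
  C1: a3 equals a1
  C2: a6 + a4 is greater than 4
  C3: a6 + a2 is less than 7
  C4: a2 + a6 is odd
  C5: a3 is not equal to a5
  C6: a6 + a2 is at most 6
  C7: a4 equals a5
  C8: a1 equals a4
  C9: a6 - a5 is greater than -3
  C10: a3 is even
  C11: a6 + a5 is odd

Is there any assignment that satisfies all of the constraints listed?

Unsatisfiable

From constraints 1, 7, and 8, a3 = a1 = a4 = a5, so a3 = a5. But constraint 5 says a3 ≠ a5. Contradiction.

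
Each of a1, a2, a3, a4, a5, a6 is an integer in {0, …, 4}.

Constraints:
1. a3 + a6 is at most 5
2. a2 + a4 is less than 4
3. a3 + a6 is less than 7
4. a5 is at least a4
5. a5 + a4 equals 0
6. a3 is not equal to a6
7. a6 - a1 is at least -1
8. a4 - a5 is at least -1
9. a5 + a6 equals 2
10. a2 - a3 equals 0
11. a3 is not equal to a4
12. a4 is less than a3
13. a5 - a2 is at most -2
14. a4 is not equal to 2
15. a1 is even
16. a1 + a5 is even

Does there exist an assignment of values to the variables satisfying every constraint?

Setting (a1, a2, a3, a4, a5, a6) = (0, 3, 3, 0, 0, 2) satisfies everything: constraint 1: a3 + a6 = 5; constraint 2: a2 + a4 = 3; constraint 3: a3 + a6 = 5, and the others follow.

Satisfiable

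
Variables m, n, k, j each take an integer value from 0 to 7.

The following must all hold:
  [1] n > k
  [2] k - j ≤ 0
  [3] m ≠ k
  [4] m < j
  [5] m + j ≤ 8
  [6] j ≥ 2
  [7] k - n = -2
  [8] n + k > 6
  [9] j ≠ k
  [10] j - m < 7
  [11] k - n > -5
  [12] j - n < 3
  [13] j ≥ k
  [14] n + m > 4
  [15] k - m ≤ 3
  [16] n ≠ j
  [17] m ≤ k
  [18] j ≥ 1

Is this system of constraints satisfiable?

Satisfiable

Try m = 0, n = 5, k = 3, j = 6.
Check constraint 2: k - j = -3; constraint 5: m + j = 6; constraint 7: k - n = -2. The remaining constraints are straightforward to verify.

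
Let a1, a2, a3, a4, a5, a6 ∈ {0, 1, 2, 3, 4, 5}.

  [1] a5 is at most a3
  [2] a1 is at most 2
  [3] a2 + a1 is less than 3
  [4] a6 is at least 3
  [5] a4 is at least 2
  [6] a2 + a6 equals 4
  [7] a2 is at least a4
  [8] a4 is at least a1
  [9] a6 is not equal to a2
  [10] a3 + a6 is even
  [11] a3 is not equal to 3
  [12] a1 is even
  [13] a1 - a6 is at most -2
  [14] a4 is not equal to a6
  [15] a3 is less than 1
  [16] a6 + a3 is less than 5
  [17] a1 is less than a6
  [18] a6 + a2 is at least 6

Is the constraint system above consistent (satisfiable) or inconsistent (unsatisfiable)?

Unsatisfiable

From constraints 5 and 7: a2 ≥ a4 ≥ 2. From constraint 4: a6 ≥ 3. Hence a2 + a6 ≥ 5. But constraint 6 requires a2 + a6 = 4, and 4 < 5. Contradiction.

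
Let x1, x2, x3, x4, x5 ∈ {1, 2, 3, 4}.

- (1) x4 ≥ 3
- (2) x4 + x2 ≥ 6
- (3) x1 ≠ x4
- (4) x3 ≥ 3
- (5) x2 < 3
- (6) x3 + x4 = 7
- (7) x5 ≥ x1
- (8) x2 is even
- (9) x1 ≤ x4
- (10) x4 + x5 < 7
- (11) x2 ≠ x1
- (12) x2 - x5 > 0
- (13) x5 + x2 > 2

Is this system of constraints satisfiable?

Satisfiable

One satisfying assignment is x1 = 1, x2 = 2, x3 = 3, x4 = 4, x5 = 1.
For the less obvious constraints — constraint 2: x4 + x2 = 6; constraint 6: x3 + x4 = 7; constraint 10: x4 + x5 = 5 — and the others hold by inspection.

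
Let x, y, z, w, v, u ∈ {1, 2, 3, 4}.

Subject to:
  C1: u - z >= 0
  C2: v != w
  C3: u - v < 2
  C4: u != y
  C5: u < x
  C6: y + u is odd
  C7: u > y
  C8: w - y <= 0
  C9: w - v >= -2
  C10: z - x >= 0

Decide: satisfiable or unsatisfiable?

Constraints 1, 5, and 10 give z ≤ u, u < x, x ≤ z. Chaining: z ≤ u < x ≤ z, which forces z < z — impossible.

Unsatisfiable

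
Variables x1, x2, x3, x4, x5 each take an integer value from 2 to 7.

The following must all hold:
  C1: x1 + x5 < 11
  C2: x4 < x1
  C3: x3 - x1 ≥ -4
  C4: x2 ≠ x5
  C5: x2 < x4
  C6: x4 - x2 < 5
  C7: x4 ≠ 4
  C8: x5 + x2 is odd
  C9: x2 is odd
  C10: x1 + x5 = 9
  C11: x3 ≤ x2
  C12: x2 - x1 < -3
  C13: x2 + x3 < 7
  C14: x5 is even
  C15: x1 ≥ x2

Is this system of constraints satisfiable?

Try x1 = 7, x2 = 3, x3 = 3, x4 = 5, x5 = 2.
Check constraint 1: x1 + x5 = 9; constraint 3: x3 - x1 = -4. The remaining constraints are straightforward to verify.

Satisfiable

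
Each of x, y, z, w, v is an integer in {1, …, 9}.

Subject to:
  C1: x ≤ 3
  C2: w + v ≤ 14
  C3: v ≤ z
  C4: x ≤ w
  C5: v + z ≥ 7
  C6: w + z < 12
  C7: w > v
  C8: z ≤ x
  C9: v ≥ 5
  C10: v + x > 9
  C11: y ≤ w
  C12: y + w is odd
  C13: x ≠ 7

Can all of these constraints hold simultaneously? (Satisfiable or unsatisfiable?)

Unsatisfiable

From constraints 3 and 9: z ≥ v and v ≥ 5, so z ≥ 5. From constraints 1 and 8: z ≤ x and x ≤ 3, so z ≤ 3. But 3 < 5, so no value of z works.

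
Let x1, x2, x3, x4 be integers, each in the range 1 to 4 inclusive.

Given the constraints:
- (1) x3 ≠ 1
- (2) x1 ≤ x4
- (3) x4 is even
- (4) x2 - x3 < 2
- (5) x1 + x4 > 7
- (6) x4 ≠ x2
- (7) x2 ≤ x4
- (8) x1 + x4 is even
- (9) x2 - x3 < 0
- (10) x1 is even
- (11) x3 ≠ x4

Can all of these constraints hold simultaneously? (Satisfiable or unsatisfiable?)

Satisfiable

Setting (x1, x2, x3, x4) = (4, 1, 2, 4) satisfies everything: constraint 4: x2 - x3 = -1; constraint 5: x1 + x4 = 8; constraint 9: x2 - x3 = -1, and the others follow.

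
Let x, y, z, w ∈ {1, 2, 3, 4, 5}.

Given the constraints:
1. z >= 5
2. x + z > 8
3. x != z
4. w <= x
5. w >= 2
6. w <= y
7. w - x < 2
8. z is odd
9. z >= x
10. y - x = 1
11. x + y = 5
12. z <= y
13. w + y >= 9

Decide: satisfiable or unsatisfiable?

From constraints 4 and 5: x ≥ w ≥ 2. From constraints 1 and 12: y ≥ z ≥ 5. Hence x + y ≥ 7. But constraint 11 requires x + y = 5, and 5 < 7. Contradiction.

Unsatisfiable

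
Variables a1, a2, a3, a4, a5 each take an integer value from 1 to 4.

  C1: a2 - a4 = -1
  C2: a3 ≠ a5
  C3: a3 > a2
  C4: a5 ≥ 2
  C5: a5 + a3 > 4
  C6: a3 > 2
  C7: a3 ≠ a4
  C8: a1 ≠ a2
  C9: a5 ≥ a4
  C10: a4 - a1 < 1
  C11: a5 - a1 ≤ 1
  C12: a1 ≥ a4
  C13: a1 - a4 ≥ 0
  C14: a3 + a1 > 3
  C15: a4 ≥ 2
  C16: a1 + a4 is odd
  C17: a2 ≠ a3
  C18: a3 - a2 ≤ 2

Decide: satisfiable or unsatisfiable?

Satisfiable

One satisfying assignment is a1 = 3, a2 = 1, a3 = 3, a4 = 2, a5 = 4.
For the less obvious constraints — constraint 1: a2 - a4 = -1; constraint 5: a5 + a3 = 7; constraint 10: a4 - a1 = -1 — and the others hold by inspection.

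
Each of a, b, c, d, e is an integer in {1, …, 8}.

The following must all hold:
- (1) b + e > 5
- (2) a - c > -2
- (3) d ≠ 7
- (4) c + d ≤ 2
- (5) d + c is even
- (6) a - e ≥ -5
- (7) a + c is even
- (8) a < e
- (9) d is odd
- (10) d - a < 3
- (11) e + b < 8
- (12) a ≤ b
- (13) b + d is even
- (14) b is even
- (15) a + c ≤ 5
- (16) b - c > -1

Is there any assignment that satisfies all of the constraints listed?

Constraint 14 makes b even and constraint 9 makes d odd, so b + d must be odd. Constraint 13 says b + d is even — contradiction.

Unsatisfiable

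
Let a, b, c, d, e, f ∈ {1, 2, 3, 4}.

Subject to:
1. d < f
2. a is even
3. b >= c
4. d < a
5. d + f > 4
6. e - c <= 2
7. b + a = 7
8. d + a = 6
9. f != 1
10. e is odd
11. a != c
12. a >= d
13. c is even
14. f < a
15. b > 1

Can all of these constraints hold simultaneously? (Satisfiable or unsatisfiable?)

The assignment a = 4, b = 3, c = 2, d = 2, e = 3, f = 3 works:
  constraint 5 holds since d + f = 5.
  constraint 6 holds since e - c = 1.
The rest check out directly.

Satisfiable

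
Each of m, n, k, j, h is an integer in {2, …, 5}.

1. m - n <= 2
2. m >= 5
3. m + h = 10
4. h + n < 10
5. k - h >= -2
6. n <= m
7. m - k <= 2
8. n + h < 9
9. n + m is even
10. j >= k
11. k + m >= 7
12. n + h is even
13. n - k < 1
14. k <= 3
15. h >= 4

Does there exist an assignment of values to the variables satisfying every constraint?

Setting (m, n, k, j, h) = (5, 3, 3, 4, 5) satisfies everything: constraint 1: m - n = 2; constraint 3: m + h = 10, and the others follow.

Satisfiable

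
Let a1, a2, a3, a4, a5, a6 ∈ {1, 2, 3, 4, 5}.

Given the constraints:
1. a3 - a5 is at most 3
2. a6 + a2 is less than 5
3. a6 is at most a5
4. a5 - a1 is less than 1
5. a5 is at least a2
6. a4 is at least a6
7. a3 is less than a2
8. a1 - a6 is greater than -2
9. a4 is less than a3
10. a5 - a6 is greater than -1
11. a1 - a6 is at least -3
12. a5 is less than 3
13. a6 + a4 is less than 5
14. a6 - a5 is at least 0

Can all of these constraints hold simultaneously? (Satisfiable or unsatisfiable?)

Unsatisfiable

Constraints 5, 6, 7, 9, and 14 give a2 ≤ a5, a5 ≤ a6, a6 ≤ a4, a4 < a3, a3 < a2. Chaining: a2 ≤ a5 ≤ a6 ≤ a4 < a3 < a2, which forces a2 < a2 — impossible.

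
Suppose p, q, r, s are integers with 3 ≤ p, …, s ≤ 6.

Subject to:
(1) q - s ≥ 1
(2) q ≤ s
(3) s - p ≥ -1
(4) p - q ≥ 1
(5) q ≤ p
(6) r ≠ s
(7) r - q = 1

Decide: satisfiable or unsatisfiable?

Unsatisfiable

Constraints 1, 3, and 4 give s − p ≥ -1, p − q ≥ 1, q − s ≥ 1.
Adding all 3 inequalities: the left sides telescope to 0, and the right sides sum to (-1) + 1 + 1 = 1. So 0 ≥ 1, which is false.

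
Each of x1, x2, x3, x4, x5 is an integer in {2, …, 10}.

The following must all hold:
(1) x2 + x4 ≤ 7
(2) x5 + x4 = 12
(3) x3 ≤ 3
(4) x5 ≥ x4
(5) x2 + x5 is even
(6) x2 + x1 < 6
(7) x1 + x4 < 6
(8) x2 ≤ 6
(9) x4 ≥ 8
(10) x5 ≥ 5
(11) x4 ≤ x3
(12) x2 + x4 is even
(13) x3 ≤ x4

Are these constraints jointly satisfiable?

From constraint 10: x5 ≥ 5. From constraint 9: x4 ≥ 8. Hence x5 + x4 ≥ 13. But constraint 2 requires x5 + x4 = 12, and 12 < 13. Contradiction.

Unsatisfiable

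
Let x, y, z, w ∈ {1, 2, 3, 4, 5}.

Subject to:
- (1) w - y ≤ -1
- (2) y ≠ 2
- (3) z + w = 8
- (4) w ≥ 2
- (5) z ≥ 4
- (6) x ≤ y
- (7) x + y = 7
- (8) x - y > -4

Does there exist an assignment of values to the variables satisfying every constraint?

One satisfying assignment is x = 3, y = 4, z = 5, w = 3.
For the less obvious constraints — constraint 1: w - y = -1; constraint 3: z + w = 8 — and the others hold by inspection.

Satisfiable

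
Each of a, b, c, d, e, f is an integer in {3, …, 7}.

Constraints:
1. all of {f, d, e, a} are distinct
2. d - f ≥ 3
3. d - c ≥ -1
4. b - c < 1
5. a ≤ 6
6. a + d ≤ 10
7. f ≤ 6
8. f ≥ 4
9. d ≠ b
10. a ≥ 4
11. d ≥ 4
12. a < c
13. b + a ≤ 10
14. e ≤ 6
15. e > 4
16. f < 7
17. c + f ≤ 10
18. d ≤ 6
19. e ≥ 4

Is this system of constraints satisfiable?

Unsatisfiable

Constraints 5, 7, 8, 10, 11, 14, 18, and 19 confine each of f, d, e, a to the 3 values {4, …, 6}.
Constraint 1 requires all 4 of them to be distinct, but only 3 values are available — impossible by the pigeonhole principle.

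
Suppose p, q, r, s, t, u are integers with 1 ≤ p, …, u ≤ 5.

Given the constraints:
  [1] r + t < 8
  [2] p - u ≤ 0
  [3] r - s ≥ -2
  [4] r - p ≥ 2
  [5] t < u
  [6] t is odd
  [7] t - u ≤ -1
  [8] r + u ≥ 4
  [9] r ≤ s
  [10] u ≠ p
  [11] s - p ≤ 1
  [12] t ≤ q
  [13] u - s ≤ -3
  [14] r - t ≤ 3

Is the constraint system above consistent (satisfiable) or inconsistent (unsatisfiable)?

Constraints 4, 7, 11, 13, and 14 give s − u ≥ 3, u − t ≥ 1, t − r ≥ -3, r − p ≥ 2, p − s ≥ -1.
Adding all 5 inequalities: the left sides telescope to 0, and the right sides sum to 3 + 1 + (-3) + 2 + (-1) = 2. So 0 ≥ 2, which is false.

Unsatisfiable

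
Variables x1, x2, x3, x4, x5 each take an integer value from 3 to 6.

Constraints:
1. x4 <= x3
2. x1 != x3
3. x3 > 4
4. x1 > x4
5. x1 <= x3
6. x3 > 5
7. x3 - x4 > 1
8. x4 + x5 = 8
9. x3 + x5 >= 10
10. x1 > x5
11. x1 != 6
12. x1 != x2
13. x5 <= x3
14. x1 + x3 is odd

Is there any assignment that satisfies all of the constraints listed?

Satisfiable

Take x1 = 5, x2 = 3, x3 = 6, x4 = 4, x5 = 4. Then constraint 7: x3 - x4 = 2; constraint 8: x4 + x5 = 8, and every other listed constraint is also met.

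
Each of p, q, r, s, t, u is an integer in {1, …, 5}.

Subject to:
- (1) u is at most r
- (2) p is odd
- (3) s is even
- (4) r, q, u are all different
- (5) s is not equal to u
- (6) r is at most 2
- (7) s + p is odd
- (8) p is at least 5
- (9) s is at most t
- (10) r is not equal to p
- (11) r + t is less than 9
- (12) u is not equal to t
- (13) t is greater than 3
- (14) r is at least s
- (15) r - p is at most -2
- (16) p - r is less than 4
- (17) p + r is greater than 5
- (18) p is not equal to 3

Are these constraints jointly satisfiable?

Satisfiable

Take p = 5, q = 3, r = 2, s = 2, t = 4, u = 1. Then constraint 11: r + t = 6; constraint 15: r - p = -3, and every other listed constraint is also met.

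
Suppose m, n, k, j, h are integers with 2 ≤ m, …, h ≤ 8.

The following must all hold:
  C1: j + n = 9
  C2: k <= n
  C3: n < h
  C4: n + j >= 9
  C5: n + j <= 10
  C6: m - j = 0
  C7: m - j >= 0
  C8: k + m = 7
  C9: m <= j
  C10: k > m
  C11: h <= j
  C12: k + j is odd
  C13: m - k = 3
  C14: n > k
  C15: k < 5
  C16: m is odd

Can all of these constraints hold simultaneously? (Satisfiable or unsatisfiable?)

Constraints 3, 7, 10, 11, and 14 give n < h, h ≤ j, j ≤ m, m < k, k < n. Chaining: n < h ≤ j ≤ m < k < n, which forces n < n — impossible.

Unsatisfiable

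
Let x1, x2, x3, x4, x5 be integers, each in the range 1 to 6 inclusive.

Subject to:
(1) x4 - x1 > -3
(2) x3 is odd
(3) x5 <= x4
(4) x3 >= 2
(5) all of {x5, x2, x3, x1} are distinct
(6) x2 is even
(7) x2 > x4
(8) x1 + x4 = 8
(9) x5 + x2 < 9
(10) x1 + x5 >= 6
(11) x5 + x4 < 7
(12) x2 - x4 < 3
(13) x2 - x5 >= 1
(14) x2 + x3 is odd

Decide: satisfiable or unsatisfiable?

Satisfiable

Take x1 = 5, x2 = 4, x3 = 3, x4 = 3, x5 = 2. Then constraint 1: x4 - x1 = -2; constraint 8: x1 + x4 = 8; constraint 9: x5 + x2 = 6, and every other listed constraint is also met.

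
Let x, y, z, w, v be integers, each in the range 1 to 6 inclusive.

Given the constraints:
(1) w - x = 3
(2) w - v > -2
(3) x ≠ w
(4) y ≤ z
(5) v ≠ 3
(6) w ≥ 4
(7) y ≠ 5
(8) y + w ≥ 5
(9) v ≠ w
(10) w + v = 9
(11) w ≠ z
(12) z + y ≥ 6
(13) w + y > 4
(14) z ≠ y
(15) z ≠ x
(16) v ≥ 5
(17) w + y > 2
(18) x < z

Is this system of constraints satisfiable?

The assignment x = 1, y = 1, z = 6, w = 4, v = 5 works:
  constraint 1 holds since w - x = 3.
  constraint 2 holds since w - v = -1.
The rest check out directly.

Satisfiable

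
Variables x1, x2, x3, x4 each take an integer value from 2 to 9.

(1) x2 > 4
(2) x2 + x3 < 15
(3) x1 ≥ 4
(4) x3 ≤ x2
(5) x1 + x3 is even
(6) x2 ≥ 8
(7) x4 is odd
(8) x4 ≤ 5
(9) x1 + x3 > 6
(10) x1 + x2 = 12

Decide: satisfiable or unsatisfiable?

Satisfiable

The assignment x1 = 4, x2 = 8, x3 = 4, x4 = 5 works:
  constraint 2 holds since x2 + x3 = 12.
  constraint 9 holds since x1 + x3 = 8.
The rest check out directly.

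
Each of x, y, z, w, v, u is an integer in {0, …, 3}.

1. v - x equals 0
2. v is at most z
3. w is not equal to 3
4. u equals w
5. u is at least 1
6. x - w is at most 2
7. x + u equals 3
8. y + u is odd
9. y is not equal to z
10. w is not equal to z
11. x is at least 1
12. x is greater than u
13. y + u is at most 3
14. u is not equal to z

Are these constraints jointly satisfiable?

Satisfiable

Take x = 2, y = 2, z = 3, w = 1, v = 2, u = 1. Then constraint 1: v - x = 0; constraint 6: x - w = 1; constraint 7: x + u = 3, and every other listed constraint is also met.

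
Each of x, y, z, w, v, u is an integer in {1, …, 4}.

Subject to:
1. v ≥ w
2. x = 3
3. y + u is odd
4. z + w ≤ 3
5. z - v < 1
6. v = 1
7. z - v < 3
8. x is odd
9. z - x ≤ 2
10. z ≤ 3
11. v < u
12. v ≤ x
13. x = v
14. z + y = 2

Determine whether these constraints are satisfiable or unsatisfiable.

Constraint 2 fixes x = 3 and constraint 6 fixes v = 1, but constraint 13 requires x = v. Since 3 ≠ 1, contradiction.

Unsatisfiable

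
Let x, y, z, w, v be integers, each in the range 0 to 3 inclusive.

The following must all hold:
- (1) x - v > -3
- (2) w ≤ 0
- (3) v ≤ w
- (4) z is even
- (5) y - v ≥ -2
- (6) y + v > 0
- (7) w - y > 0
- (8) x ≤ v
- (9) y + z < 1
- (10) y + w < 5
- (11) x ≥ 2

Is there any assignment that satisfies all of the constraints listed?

Unsatisfiable

From constraints 8 and 11: v ≥ x and x ≥ 2, so v ≥ 2. From constraints 2 and 3: v ≤ w and w ≤ 0, so v ≤ 0. But 0 < 2, so no value of v works.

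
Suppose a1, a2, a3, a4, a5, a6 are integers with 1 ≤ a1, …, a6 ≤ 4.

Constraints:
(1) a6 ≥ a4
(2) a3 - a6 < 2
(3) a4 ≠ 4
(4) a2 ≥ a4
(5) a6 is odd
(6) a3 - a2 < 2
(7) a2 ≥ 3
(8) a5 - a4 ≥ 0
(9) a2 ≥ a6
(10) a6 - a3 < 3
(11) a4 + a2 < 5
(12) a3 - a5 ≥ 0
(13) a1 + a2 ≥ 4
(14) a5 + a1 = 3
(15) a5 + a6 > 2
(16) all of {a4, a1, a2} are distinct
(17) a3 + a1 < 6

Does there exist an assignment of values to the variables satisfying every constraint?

Try a1 = 2, a2 = 3, a3 = 2, a4 = 1, a5 = 1, a6 = 3.
Check constraint 2: a3 - a6 = -1; constraint 6: a3 - a2 = -1. The remaining constraints are straightforward to verify.

Satisfiable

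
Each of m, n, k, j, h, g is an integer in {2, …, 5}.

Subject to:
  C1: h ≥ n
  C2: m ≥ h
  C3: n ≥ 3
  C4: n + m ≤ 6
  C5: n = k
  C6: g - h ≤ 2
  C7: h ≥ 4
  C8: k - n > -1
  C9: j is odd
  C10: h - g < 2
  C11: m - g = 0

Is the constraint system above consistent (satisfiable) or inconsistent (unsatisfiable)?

Unsatisfiable

From constraint 3: n ≥ 3. From constraints 2 and 7: m ≥ h ≥ 4. Hence n + m ≥ 7. But constraint 4 requires n + m ≤ 6, and 6 < 7. Contradiction.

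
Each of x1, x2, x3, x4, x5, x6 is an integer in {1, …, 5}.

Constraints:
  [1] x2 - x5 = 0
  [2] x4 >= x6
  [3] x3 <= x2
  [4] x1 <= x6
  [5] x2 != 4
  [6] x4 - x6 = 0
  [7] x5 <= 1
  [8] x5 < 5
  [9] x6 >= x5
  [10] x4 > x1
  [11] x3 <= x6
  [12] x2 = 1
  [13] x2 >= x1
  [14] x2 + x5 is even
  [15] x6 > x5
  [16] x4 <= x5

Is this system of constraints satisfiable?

Constraints 2, 15, and 16 give x5 < x6, x6 ≤ x4, x4 ≤ x5. Chaining: x5 < x6 ≤ x4 ≤ x5, which forces x5 < x5 — impossible.

Unsatisfiable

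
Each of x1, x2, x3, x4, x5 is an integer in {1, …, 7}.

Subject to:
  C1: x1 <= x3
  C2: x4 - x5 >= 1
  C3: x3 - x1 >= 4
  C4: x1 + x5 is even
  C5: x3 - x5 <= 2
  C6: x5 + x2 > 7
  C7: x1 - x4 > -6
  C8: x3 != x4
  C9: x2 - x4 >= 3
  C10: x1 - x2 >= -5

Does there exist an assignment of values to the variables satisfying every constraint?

Unsatisfiable

Constraints 2, 3, 5, 9, and 10 give x3 − x1 ≥ 4, x1 − x2 ≥ -5, x2 − x4 ≥ 3, x4 − x5 ≥ 1, x5 − x3 ≥ -2.
Adding all 5 inequalities: the left sides telescope to 0, and the right sides sum to 4 + (-5) + 3 + 1 + (-2) = 1. So 0 ≥ 1, which is false.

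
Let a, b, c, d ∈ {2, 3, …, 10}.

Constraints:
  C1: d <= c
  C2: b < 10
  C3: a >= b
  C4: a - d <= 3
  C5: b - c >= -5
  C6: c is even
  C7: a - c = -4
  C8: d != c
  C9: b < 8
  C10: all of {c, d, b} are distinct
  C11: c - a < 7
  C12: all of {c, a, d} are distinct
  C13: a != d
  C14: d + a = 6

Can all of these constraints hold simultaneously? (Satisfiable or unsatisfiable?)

The assignment a = 4, b = 4, c = 8, d = 2 works:
  constraint 4 holds since a - d = 2.
  constraint 5 holds since b - c = -4.
The rest check out directly.

Satisfiable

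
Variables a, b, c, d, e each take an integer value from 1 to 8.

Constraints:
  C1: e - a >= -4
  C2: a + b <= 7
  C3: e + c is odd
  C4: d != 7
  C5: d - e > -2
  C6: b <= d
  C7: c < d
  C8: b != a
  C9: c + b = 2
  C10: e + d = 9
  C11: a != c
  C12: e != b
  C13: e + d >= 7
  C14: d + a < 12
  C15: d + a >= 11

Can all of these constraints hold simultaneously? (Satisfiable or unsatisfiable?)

Satisfiable

The assignment a = 6, b = 1, c = 1, d = 5, e = 4 works:
  constraint 1 holds since e - a = -2.
  constraint 2 holds since a + b = 7.
The rest check out directly.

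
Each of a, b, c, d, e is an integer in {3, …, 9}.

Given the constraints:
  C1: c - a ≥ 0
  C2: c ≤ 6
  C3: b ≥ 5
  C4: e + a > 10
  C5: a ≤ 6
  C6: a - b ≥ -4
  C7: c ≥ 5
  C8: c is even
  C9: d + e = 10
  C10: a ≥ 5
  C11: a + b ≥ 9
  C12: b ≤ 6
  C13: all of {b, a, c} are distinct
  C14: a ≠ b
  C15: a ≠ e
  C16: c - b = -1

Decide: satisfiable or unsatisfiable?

Unsatisfiable

Constraints 2, 3, 5, 7, 10, and 12 confine each of b, a, c to the 2 values {5, 6}.
Constraint 13 requires all 3 of them to be distinct, but only 2 values are available — impossible by the pigeonhole principle.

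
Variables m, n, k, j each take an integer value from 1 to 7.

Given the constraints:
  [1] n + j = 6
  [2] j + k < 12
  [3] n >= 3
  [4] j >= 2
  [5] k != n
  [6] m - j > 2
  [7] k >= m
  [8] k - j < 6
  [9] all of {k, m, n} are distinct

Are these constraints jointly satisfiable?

Satisfiable

Try m = 5, n = 4, k = 7, j = 2.
Check constraint 1: n + j = 6; constraint 2: j + k = 9. The remaining constraints are straightforward to verify.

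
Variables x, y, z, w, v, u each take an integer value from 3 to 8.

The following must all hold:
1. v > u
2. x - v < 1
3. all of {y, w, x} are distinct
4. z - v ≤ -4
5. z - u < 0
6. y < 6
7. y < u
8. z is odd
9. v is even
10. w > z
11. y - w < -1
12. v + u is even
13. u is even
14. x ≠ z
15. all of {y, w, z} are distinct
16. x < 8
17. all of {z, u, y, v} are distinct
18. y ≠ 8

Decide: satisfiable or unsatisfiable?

Try x = 7, y = 5, z = 3, w = 8, v = 8, u = 6.
Check constraint 2: x - v = -1; constraint 4: z - v = -5; constraint 5: z - u = -3. The remaining constraints are straightforward to verify.

Satisfiable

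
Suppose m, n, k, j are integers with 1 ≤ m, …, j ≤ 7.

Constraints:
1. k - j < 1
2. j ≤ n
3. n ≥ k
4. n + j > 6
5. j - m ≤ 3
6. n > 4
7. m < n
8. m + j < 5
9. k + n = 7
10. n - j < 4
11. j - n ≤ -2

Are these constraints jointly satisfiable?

Try m = 2, n = 5, k = 2, j = 2.
Check constraint 1: k - j = 0; constraint 4: n + j = 7; constraint 5: j - m = 0. The remaining constraints are straightforward to verify.

Satisfiable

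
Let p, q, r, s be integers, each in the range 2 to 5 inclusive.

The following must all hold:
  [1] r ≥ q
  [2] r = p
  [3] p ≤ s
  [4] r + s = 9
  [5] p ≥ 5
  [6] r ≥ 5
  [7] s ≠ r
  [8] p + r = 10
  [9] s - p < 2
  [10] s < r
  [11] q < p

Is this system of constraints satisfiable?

From constraint 6: r ≥ 5. From constraints 3 and 5: s ≥ p ≥ 5. Hence r + s ≥ 10. But constraint 4 requires r + s = 9, and 9 < 10. Contradiction.

Unsatisfiable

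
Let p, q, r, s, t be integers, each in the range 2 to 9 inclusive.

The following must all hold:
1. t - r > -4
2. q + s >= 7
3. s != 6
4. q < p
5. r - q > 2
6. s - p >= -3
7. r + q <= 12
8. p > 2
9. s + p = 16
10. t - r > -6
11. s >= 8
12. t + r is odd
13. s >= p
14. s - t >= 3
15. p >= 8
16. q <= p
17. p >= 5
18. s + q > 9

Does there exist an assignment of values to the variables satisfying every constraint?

Satisfiable

Setting (p, q, r, s, t) = (8, 2, 7, 8, 4) satisfies everything: constraint 1: t - r = -3; constraint 2: q + s = 10, and the others follow.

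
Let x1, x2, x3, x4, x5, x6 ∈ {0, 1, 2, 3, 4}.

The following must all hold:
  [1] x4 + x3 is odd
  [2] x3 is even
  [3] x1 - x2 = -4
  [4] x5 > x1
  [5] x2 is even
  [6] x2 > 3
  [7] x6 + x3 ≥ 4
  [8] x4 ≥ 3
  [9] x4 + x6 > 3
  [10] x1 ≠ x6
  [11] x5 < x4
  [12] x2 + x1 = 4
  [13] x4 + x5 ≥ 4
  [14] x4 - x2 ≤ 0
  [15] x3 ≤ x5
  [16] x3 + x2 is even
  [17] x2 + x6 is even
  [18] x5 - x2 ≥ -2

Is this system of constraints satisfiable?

Satisfiable

Take x1 = 0, x2 = 4, x3 = 2, x4 = 3, x5 = 2, x6 = 2. Then constraint 3: x1 - x2 = -4; constraint 7: x6 + x3 = 4; constraint 9: x4 + x6 = 5, and every other listed constraint is also met.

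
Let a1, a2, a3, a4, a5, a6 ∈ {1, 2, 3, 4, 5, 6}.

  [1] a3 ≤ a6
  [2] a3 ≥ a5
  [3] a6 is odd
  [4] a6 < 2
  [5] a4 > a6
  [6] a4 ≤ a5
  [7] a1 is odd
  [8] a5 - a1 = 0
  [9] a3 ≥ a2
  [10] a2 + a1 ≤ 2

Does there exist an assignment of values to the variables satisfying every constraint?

Unsatisfiable

Constraints 1, 2, 5, and 6 give a6 < a4, a4 ≤ a5, a5 ≤ a3, a3 ≤ a6. Chaining: a6 < a4 ≤ a5 ≤ a3 ≤ a6, which forces a6 < a6 — impossible.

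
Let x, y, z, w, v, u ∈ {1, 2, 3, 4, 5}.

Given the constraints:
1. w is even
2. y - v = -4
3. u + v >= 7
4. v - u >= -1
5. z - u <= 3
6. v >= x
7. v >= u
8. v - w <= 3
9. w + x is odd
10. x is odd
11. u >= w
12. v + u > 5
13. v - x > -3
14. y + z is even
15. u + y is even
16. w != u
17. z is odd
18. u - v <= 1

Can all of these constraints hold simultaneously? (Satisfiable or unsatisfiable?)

Satisfiable

Setting (x, y, z, w, v, u) = (5, 1, 5, 2, 5, 3) satisfies everything: constraint 2: y - v = -4; constraint 3: u + v = 8, and the others follow.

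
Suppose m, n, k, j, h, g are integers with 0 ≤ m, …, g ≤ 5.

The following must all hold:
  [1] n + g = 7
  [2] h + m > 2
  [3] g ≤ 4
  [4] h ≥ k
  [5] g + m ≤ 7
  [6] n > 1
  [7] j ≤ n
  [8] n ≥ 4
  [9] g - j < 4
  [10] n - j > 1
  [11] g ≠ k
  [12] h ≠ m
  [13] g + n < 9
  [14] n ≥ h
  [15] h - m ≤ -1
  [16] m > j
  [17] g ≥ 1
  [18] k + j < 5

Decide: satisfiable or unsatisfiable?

Setting (m, n, k, j, h, g) = (3, 5, 1, 1, 2, 2) satisfies everything: constraint 1: n + g = 7; constraint 2: h + m = 5, and the others follow.

Satisfiable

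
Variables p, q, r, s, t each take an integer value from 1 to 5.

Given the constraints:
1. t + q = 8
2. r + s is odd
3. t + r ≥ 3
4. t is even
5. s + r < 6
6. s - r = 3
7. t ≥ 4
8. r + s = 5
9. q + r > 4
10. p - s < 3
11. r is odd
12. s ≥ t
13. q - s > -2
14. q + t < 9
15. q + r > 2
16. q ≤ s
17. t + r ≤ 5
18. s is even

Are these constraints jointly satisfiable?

Satisfiable

Try p = 4, q = 4, r = 1, s = 4, t = 4.
Check constraint 1: t + q = 8; constraint 3: t + r = 5; constraint 5: s + r = 5. The remaining constraints are straightforward to verify.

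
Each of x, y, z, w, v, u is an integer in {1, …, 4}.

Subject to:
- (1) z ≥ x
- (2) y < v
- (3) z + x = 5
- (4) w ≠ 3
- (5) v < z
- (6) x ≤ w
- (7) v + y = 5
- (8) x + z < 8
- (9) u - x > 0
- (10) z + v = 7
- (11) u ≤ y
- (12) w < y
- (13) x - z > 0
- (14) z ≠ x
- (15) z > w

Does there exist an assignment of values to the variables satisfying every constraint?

Constraints 2, 5, 9, 11, and 13 give v < z, z < x, x < u, u ≤ y, y < v. Chaining: v < z < x < u ≤ y < v, which forces v < v — impossible.

Unsatisfiable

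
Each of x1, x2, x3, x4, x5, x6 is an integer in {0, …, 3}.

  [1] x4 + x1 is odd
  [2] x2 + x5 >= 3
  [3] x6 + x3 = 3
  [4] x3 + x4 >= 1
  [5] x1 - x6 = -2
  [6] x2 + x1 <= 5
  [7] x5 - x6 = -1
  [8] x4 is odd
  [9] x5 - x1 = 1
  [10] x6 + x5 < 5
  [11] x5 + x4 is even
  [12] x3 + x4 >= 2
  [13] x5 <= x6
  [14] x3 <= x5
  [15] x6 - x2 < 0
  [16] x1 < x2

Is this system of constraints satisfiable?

Setting (x1, x2, x3, x4, x5, x6) = (0, 3, 1, 3, 1, 2) satisfies everything: constraint 2: x2 + x5 = 4; constraint 3: x6 + x3 = 3; constraint 4: x3 + x4 = 4, and the others follow.

Satisfiable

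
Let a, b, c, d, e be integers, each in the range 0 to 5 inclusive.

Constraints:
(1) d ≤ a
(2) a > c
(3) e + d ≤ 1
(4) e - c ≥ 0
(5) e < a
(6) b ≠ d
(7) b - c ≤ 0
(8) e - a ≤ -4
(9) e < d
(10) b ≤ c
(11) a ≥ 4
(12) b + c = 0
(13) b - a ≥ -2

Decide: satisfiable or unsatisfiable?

Unsatisfiable

Constraints 4, 7, 8, and 13 give e − c ≥ 0, c − b ≥ 0, b − a ≥ -2, a − e ≥ 4.
Adding all 4 inequalities: the left sides telescope to 0, and the right sides sum to 0 + 0 + (-2) + 4 = 2. So 0 ≥ 2, which is false.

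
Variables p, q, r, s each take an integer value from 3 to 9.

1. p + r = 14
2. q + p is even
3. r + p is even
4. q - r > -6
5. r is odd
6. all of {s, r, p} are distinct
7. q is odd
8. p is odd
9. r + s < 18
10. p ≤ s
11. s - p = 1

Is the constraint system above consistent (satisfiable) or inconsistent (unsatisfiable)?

One satisfying assignment is p = 5, q = 5, r = 9, s = 6.
For the less obvious constraints — constraint 1: p + r = 14; constraint 4: q - r = -4 — and the others hold by inspection.

Satisfiable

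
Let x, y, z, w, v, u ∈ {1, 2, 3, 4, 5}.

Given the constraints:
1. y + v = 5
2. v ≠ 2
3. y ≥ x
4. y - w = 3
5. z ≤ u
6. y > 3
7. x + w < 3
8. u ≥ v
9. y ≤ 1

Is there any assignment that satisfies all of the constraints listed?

From constraint 6: y ≥ 4. From constraint 9: y ≤ 1. But 1 < 4, so no value of y works.

Unsatisfiable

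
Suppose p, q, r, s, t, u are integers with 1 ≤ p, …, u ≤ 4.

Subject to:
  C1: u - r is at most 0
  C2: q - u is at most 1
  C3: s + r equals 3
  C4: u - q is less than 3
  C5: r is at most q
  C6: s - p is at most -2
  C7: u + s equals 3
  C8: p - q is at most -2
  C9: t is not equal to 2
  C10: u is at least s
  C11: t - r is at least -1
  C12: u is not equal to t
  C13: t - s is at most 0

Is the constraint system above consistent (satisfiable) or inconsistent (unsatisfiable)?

Unsatisfiable

Constraints 1, 2, 6, 8, 11, and 13 give u − q ≥ -1, q − p ≥ 2, p − s ≥ 2, s − t ≥ 0, t − r ≥ -1, r − u ≥ 0.
Adding all 6 inequalities: the left sides telescope to 0, and the right sides sum to (-1) + 2 + 2 + 0 + (-1) + 0 = 2. So 0 ≥ 2, which is false.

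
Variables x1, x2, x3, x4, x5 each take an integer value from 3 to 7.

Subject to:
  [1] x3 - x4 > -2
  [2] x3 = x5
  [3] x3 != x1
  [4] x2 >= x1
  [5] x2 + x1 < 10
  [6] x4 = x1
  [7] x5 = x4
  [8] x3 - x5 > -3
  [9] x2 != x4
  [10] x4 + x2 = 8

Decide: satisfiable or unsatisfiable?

Unsatisfiable

From constraints 2, 6, and 7, x3 = x5 = x4 = x1, so x3 = x1. But constraint 3 says x3 ≠ x1. Contradiction.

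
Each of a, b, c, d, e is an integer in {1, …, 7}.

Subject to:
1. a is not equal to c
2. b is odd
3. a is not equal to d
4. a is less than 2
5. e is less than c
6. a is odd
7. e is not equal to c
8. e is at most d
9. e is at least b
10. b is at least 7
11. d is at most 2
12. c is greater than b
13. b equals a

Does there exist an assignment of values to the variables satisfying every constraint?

Unsatisfiable

From constraints 9 and 10: e ≥ b and b ≥ 7, so e ≥ 7. From constraints 8 and 11: e ≤ d and d ≤ 2, so e ≤ 2. But 2 < 7, so no value of e works.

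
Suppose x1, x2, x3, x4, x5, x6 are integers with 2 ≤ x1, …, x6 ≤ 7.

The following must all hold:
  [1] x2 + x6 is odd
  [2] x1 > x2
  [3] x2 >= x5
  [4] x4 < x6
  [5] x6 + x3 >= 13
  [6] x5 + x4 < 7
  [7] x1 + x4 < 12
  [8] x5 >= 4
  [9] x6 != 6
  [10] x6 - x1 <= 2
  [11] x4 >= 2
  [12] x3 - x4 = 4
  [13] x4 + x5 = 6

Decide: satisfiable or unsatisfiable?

Take x1 = 7, x2 = 6, x3 = 6, x4 = 2, x5 = 4, x6 = 7. Then constraint 5: x6 + x3 = 13; constraint 6: x5 + x4 = 6; constraint 7: x1 + x4 = 9, and every other listed constraint is also met.

Satisfiable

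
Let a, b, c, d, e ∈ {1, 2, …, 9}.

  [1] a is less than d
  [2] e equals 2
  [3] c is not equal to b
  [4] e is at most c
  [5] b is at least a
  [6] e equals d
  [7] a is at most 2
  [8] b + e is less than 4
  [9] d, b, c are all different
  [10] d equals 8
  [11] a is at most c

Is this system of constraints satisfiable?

Constraint 2 fixes e = 2 and constraint 10 fixes d = 8, but constraint 6 requires e = d. Since 2 ≠ 8, contradiction.

Unsatisfiable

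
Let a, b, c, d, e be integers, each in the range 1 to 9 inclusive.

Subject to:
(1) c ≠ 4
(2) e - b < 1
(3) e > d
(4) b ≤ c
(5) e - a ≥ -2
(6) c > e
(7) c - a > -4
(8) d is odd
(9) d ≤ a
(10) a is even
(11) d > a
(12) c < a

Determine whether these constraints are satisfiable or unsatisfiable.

Unsatisfiable

Constraints 3, 6, 11, and 12 give d < e, e < c, c < a, a < d. Chaining: d < e < c < a < d, which forces d < d — impossible.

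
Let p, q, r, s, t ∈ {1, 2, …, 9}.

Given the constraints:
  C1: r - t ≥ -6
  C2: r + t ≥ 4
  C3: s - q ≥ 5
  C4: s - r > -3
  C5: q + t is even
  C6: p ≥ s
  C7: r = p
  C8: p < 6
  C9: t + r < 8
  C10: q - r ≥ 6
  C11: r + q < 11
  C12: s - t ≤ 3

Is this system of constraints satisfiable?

Unsatisfiable

Constraints 1, 3, 10, and 12 give t − s ≥ -3, s − q ≥ 5, q − r ≥ 6, r − t ≥ -6.
Adding all 4 inequalities: the left sides telescope to 0, and the right sides sum to (-3) + 5 + 6 + (-6) = 2. So 0 ≥ 2, which is false.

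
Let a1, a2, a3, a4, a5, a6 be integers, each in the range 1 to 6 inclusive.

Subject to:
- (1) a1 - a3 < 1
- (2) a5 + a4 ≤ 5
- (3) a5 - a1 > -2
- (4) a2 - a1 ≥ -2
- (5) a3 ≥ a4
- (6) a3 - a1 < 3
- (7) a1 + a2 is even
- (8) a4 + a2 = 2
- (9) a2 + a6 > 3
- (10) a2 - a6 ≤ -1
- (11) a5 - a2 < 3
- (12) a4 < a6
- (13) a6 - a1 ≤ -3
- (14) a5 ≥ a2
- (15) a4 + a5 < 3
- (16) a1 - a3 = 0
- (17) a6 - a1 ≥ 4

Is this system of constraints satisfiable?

Unsatisfiable

Constraints 4, 10, and 13 give a1 − a6 ≥ 3, a6 − a2 ≥ 1, a2 − a1 ≥ -2.
Adding all 3 inequalities: the left sides telescope to 0, and the right sides sum to 3 + 1 + (-2) = 2. So 0 ≥ 2, which is false.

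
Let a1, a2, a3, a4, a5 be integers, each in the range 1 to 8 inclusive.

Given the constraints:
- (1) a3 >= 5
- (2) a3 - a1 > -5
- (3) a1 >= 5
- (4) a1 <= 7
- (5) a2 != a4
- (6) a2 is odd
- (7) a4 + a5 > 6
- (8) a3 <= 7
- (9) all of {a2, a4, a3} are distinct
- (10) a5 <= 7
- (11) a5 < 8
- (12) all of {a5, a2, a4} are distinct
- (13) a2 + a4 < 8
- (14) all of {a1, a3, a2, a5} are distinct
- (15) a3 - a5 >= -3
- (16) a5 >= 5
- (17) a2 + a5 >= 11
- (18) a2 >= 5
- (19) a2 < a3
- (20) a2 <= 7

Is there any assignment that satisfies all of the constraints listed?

Unsatisfiable

Constraints 1, 3, 4, 8, 10, 16, 18, and 20 confine each of a1, a3, a2, a5 to the 3 values {5, …, 7}.
Constraint 14 requires all 4 of them to be distinct, but only 3 values are available — impossible by the pigeonhole principle.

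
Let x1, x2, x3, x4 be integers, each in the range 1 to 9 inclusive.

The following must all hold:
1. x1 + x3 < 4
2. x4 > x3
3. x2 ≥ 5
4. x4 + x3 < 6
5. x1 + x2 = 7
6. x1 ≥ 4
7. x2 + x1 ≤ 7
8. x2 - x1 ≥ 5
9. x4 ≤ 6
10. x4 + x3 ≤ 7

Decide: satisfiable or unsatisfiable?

Unsatisfiable

From constraint 6: x1 ≥ 4. From constraint 3: x2 ≥ 5. Hence x1 + x2 ≥ 9. But constraint 5 requires x1 + x2 = 7, and 7 < 9. Contradiction.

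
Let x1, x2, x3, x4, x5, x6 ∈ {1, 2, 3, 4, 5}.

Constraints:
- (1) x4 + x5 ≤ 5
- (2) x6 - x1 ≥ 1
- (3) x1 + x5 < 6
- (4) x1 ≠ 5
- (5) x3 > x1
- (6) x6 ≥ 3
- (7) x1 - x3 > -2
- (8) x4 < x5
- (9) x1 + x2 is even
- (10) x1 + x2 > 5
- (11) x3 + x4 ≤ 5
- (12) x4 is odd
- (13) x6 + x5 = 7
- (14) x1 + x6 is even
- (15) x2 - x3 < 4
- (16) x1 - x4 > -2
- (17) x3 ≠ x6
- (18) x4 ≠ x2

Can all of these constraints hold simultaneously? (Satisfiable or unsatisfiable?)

The assignment x1 = 1, x2 = 5, x3 = 2, x4 = 1, x5 = 2, x6 = 5 works:
  constraint 1 holds since x4 + x5 = 3.
  constraint 2 holds since x6 - x1 = 4.
The rest check out directly.

Satisfiable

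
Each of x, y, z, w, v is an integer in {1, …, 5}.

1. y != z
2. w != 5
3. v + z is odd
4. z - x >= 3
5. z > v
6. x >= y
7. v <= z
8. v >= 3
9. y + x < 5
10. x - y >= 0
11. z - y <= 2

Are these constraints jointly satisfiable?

Unsatisfiable

Constraints 4, 10, and 11 give y − z ≥ -2, z − x ≥ 3, x − y ≥ 0.
Adding all 3 inequalities: the left sides telescope to 0, and the right sides sum to (-2) + 3 + 0 = 1. So 0 ≥ 1, which is false.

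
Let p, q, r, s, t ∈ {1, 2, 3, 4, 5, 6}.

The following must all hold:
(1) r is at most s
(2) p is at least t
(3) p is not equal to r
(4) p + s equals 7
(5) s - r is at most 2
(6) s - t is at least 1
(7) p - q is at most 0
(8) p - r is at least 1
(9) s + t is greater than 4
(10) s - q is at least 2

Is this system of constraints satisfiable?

Unsatisfiable

Constraints 5, 7, 8, and 10 give p − r ≥ 1, r − s ≥ -2, s − q ≥ 2, q − p ≥ 0.
Adding all 4 inequalities: the left sides telescope to 0, and the right sides sum to 1 + (-2) + 2 + 0 = 1. So 0 ≥ 1, which is false.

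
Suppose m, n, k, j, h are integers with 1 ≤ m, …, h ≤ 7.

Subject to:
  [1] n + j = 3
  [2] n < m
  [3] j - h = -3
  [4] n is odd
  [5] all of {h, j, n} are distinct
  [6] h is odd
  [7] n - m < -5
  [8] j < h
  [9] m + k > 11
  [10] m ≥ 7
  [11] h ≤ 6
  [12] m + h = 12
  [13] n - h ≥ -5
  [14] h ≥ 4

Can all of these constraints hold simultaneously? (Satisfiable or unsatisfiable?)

Satisfiable

The assignment m = 7, n = 1, k = 7, j = 2, h = 5 works:
  constraint 1 holds since n + j = 3.
  constraint 3 holds since j - h = -3.
The rest check out directly.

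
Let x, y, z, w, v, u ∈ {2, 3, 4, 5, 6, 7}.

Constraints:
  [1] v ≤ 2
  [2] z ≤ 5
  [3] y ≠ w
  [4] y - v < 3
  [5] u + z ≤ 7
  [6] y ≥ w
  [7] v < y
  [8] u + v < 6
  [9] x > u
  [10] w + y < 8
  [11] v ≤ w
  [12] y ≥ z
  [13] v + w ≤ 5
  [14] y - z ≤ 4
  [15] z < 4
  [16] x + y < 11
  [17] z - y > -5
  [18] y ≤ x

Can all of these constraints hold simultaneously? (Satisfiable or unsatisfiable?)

One satisfying assignment is x = 6, y = 4, z = 2, w = 3, v = 2, u = 2.
For the less obvious constraints — constraint 4: y - v = 2; constraint 5: u + z = 4 — and the others hold by inspection.

Satisfiable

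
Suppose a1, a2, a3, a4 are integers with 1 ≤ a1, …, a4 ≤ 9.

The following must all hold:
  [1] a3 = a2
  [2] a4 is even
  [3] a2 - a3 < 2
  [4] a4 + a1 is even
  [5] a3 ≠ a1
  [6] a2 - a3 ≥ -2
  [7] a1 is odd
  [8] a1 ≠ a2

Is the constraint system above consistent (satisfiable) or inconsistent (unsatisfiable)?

Unsatisfiable

Constraint 2 makes a4 even and constraint 7 makes a1 odd, so a4 + a1 must be odd. Constraint 4 says a4 + a1 is even — contradiction.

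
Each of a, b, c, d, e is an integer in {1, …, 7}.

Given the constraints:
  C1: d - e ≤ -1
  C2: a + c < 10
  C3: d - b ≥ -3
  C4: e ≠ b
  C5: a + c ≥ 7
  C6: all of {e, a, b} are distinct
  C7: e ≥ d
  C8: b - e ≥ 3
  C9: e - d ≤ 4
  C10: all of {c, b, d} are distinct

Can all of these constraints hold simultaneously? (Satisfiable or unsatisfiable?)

Constraints 1, 3, and 8 give e − d ≥ 1, d − b ≥ -3, b − e ≥ 3.
Adding all 3 inequalities: the left sides telescope to 0, and the right sides sum to 1 + (-3) + 3 = 1. So 0 ≥ 1, which is false.

Unsatisfiable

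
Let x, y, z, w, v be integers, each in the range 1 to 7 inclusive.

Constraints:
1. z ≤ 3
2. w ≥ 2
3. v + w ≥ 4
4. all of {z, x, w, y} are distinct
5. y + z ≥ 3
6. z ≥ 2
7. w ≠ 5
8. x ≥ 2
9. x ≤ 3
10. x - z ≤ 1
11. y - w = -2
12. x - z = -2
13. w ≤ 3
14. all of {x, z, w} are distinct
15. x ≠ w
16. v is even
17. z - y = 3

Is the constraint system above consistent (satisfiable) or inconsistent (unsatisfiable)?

Unsatisfiable

Constraints 1, 2, 6, 8, 9, and 13 confine each of x, z, w to the 2 values {2, 3}.
Constraint 14 requires all 3 of them to be distinct, but only 2 values are available — impossible by the pigeonhole principle.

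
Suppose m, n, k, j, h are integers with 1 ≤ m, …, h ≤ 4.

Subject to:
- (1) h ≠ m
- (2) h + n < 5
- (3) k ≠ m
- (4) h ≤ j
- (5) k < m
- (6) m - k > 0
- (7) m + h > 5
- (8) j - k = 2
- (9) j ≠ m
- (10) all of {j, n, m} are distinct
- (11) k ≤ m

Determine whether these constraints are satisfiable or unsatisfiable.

Setting (m, n, k, j, h) = (4, 2, 1, 3, 2) satisfies everything: constraint 2: h + n = 4; constraint 6: m - k = 3, and the others follow.

Satisfiable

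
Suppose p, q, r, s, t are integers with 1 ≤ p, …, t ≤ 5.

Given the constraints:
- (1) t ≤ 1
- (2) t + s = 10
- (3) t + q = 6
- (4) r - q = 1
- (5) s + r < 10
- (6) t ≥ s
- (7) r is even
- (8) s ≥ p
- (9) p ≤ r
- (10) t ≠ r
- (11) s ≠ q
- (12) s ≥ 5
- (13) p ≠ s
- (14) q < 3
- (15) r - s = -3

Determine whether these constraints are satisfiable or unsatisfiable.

Unsatisfiable

From constraints 6 and 12: t ≥ s and s ≥ 5, so t ≥ 5. From constraint 1: t ≤ 1. But 1 < 5, so no value of t works.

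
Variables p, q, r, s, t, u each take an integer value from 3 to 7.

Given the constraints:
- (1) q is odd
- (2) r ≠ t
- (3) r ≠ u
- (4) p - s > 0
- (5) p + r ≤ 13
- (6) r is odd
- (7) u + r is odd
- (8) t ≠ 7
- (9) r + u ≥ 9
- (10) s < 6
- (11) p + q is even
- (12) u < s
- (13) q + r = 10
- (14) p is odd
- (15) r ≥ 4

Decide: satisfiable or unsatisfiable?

Satisfiable

Try p = 7, q = 5, r = 5, s = 5, t = 3, u = 4.
Check constraint 4: p - s = 2; constraint 5: p + r = 12. The remaining constraints are straightforward to verify.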